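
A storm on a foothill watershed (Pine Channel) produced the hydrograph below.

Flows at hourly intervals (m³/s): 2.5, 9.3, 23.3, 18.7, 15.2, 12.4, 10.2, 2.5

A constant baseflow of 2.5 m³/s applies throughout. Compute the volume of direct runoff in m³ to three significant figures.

V ≈ 2.67 × 10^5 m³

Direct-runoff ordinates (Q − Q_b): 0.0, 6.8, 20.8, 16.2, 12.7, 9.9, 7.7, 0.0 m³/s.
ΣQ_DR = 74.10 m³/s.
With Δt = 1 h = 3600 s, V = ΣQ_DR · Δt = 74.10 × 3600 = 2.67 × 10^5 m³.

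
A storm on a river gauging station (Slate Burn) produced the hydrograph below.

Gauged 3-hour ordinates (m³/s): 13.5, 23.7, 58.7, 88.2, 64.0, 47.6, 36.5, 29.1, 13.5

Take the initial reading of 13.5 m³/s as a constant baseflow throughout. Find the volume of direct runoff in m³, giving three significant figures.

Direct-runoff ordinates (Q − Q_b): 0.0, 10.2, 45.2, 74.7, 50.5, 34.1, 23.0, 15.6, 0.0 m³/s.
ΣQ_DR = 253.3 m³/s.
With Δt = 3 h = 10800 s, V = ΣQ_DR · Δt = 253.3 × 10800 = 2.74 × 10^6 m³.

V ≈ 2.74 × 10^6 m³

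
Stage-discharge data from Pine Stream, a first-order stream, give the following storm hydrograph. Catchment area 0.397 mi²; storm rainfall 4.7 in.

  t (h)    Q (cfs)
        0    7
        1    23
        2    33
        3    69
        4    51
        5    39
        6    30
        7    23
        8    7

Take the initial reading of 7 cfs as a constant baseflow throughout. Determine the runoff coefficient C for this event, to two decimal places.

C ≈ 0.18

ΣQ_DR = 219.0 cfs; V = ΣQ_DR·Δt = 7.884 × 10^5 ft³.
Runoff depth d = V / A = 0.8548 in.
C = d / P = 0.8548 / 4.7 = 0.18.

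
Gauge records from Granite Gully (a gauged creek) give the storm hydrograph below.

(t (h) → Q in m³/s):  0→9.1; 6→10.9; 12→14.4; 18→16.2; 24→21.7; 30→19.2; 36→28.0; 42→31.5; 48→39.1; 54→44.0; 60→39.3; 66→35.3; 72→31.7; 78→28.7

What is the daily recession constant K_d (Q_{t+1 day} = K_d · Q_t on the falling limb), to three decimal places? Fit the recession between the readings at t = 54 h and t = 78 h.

K_d ≈ 0.652

Between t = 54 h and t = 78 h the flow falls from 44.0 to 28.7 m³/s over 4×6 h = 24 h.
Per-interval ratio K = (28.7/44.0)^(1/4) = 0.8987; K_d = K^(24/6) = 0.652.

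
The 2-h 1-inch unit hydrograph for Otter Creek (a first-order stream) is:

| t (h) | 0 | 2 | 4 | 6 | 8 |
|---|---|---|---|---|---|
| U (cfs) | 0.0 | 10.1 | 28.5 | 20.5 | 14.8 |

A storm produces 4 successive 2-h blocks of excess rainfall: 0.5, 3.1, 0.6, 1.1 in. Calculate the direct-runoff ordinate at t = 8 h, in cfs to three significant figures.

By discrete convolution, Q_j = Σ (P_i / 1 in) · U_{j−i}.
At t = 8 h (j=4): Q = (0.5/1)·14.8 + (3.1/1)·20.5 + (0.6/1)·28.5 + (1.1/1)·10.1 = 99.2 cfs.

Q ≈ 99.2 cfs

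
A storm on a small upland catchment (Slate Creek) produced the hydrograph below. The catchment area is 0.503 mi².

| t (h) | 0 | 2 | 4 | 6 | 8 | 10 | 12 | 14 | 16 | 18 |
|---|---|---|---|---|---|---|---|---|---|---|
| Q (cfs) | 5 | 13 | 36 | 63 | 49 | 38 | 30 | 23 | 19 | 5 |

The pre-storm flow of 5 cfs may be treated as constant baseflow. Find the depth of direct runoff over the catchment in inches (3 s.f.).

Direct runoff: 0.0, 8.0, 31.0, 58.0, 44.0, 33.0, 25.0, 18.0, 14.0, 0.0 cfs; ΣQ_DR = 231.0 cfs.
V = ΣQ_DR · Δt = 231.0 × 7200 s = 1.663 × 10^6 ft³.
Over A = 0.503 mi², depth = V / A = 1.42 in.

d ≈ 1.42 in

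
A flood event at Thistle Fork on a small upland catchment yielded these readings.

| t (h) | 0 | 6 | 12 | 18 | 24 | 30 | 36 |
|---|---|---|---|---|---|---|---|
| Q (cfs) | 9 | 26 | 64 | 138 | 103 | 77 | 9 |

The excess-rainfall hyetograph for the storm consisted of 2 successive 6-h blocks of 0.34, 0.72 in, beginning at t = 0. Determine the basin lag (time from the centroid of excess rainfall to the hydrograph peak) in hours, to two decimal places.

Centroid of excess rainfall: t_c = Σ P_i·t̄_i / ΣP_i = 7.0755 h (block centres at 3, 9 h).
Hydrograph peak occurs at t = 18 h, so basin lag t_L = 18 − 7.0755 = 10.92 h.

t_L ≈ 10.92 h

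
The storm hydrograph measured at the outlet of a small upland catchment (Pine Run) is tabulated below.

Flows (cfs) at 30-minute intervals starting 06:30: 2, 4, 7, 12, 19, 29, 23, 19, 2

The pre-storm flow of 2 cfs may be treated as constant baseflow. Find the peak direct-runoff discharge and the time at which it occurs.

Q_p = 27.0 cfs at t = 09:00

Subtracting baseflow gives direct-runoff ordinates: 0.0, 2.0, 5.0, 10.0, 17.0, 27.0, 21.0, 17.0, 0.0 cfs.
The maximum is 27.0 cfs, occurring at the reading for t = 09:00.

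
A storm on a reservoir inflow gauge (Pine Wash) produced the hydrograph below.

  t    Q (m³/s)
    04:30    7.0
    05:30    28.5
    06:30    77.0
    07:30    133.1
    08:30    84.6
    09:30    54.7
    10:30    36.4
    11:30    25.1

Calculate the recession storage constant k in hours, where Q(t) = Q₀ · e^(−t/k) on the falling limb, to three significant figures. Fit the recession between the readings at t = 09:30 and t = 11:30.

k ≈ 2.57 h

On the falling limb, Q drops from 54.7 to 25.1 m³/s between t = 09:30 and t = 11:30 (Δt = 2 h).
k = −Δt / ln(Q₂/Q₁) = −2 / ln(25.1/54.7) = 2.57 h.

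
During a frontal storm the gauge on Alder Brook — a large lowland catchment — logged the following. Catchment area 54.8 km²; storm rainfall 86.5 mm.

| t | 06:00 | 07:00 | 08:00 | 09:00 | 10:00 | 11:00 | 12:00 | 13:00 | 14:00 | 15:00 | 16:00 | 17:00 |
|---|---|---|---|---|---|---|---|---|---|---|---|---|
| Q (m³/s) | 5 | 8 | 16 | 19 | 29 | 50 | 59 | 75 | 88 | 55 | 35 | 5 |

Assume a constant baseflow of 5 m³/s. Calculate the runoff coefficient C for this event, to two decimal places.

ΣQ_DR = 384.0 m³/s; V = ΣQ_DR·Δt = 1.382 × 10^6 m³.
Runoff depth d = V / A = 25.23 mm.
C = d / P = 25.23 / 86.5 = 0.29.

C ≈ 0.29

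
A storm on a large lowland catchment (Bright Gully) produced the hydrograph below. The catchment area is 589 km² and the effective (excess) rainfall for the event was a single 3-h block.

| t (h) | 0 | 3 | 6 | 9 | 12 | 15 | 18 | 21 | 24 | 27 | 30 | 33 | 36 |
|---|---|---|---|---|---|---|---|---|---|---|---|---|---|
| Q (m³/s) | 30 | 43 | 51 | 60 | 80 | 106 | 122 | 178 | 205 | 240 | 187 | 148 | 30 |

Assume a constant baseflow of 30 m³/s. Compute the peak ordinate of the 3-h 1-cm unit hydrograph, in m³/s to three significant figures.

Direct runoff: 0.0, 13.0, 21.0, 30.0, 50.0, 76.0, 92.0, 148.0, 175.0, 210.0, 157.0, 118.0, 0.0 m³/s; ΣQ_DR = 1090 m³/s, peak = 210.0 m³/s.
Runoff depth d = ΣQ_DR·Δt / A = 1090 × 10800 / (589 km²) = 19.99 mm.
The 1-cm UH is the DRH scaled by (10 mm)/d, so U_p = 210.0 × 10/19.99 = 105 m³/s.

U_p ≈ 105 m³/s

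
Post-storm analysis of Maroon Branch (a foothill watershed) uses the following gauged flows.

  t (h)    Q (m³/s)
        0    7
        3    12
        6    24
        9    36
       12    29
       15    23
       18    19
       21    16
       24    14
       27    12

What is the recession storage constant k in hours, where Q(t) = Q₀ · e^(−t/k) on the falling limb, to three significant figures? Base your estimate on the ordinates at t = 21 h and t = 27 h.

On the falling limb, Q drops from 16 to 12 m³/s between t = 21 h and t = 27 h (Δt = 6 h).
k = −Δt / ln(Q₂/Q₁) = −6 / ln(12/16) = 20.9 h.

k ≈ 20.9 h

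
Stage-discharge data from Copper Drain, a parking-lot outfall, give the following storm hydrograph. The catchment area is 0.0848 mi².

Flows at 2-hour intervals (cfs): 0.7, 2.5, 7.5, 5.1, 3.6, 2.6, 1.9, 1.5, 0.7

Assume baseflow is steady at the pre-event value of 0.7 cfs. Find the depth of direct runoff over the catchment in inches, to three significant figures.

d ≈ 0.724 in

Direct runoff: 0.0, 1.8, 6.8, 4.4, 2.9, 1.9, 1.2, 0.8, 0.0 cfs; ΣQ_DR = 19.80 cfs.
V = ΣQ_DR · Δt = 19.80 × 7200 s = 1.426 × 10^5 ft³.
Over A = 0.0848 mi², depth = V / A = 0.724 in.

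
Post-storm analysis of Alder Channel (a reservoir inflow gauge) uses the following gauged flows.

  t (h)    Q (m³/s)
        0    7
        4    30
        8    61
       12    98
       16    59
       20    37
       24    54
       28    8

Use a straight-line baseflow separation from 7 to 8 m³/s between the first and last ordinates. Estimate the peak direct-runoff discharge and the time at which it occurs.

Q_p = 90.57 m³/s at t = 12 h

Subtracting baseflow gives direct-runoff ordinates: 0.00, 22.86, 53.71, 90.57, 51.43, 29.29, 46.14, 0.00 m³/s.
The maximum is 90.57 m³/s, occurring at the reading for t = 12 h.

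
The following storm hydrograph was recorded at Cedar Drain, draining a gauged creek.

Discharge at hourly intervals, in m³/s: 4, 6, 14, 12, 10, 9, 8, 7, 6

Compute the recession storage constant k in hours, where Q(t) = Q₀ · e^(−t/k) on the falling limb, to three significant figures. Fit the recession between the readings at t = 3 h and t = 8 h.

k ≈ 7.21 h

On the falling limb, Q drops from 12 to 6 m³/s between t = 3 h and t = 8 h (Δt = 5 h).
k = −Δt / ln(Q₂/Q₁) = −5 / ln(6/12) = 7.21 h.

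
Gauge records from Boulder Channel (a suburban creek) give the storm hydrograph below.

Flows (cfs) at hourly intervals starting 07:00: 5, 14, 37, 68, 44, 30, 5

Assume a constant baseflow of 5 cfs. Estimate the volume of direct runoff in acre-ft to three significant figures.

Direct-runoff ordinates (Q − Q_b): 0.0, 9.0, 32.0, 63.0, 39.0, 25.0, 0.0 cfs.
ΣQ_DR = 168.0 cfs.
With Δt = 1 h = 3600 s, V = ΣQ_DR · Δt = 168.0 × 3600 = 6.05 × 10^5 ft³ = 13.9 acre-ft.

V ≈ 13.9 acre-ft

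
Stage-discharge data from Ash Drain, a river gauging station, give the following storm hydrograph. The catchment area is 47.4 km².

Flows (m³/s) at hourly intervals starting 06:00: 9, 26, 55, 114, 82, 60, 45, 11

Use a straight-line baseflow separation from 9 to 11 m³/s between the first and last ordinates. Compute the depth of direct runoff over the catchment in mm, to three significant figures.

Direct runoff: 0.00, 16.71, 45.43, 104.14, 71.86, 49.57, 34.29, 0.00 m³/s; ΣQ_DR = 322.0 m³/s.
V = ΣQ_DR · Δt = 322.0 × 3600 s = 1.159 × 10^6 m³.
Over A = 47.4 km², depth = V / A = 24.5 mm.

d ≈ 24.5 mm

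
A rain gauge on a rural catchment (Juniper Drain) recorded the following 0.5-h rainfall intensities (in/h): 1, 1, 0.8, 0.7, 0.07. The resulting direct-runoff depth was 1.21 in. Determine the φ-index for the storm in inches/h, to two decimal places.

φ ≈ 0.27 in/h

Only the 4 blocks with intensity above φ contribute runoff: 1, 1, 0.8, 0.7 in/h.
Σ(I−φ)·Δt = d  ⇒  (1+1+0.8+0.7 − 4φ)·0.5 = 1.21
φ = (3.500 − 1.21/0.5) / 4 = 0.27 in/h.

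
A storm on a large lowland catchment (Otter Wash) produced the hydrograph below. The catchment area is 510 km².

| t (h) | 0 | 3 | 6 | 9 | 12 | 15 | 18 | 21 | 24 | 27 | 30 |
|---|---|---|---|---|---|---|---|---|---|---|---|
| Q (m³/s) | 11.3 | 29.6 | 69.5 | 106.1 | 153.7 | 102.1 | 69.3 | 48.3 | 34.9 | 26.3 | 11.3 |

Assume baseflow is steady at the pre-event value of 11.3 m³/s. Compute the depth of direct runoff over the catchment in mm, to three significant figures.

d ≈ 11.4 mm

Direct runoff: 0.0, 18.3, 58.2, 94.8, 142.4, 90.8, 58.0, 37.0, 23.6, 15.0, 0.0 m³/s; ΣQ_DR = 538.1 m³/s.
V = ΣQ_DR · Δt = 538.1 × 10800 s = 5.811 × 10^6 m³.
Over A = 510 km², depth = V / A = 11.4 mm.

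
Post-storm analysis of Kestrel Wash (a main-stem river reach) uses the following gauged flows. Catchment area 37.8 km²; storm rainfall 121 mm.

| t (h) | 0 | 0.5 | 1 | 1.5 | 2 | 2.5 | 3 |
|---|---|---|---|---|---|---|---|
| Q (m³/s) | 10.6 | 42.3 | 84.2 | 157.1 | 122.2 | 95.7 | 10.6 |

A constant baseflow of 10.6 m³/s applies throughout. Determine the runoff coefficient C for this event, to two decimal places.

ΣQ_DR = 448.5 m³/s; V = ΣQ_DR·Δt = 8.073 × 10^5 m³.
Runoff depth d = V / A = 21.36 mm.
C = d / P = 21.36 / 121 = 0.18.

C ≈ 0.18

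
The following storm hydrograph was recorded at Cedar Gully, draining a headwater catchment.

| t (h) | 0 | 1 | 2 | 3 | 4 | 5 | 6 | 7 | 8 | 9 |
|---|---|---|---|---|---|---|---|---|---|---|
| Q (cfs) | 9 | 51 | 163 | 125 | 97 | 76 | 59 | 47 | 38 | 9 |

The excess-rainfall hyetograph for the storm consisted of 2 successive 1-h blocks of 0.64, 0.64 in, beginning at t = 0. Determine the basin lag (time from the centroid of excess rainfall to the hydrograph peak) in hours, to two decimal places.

t_L ≈ 1.00 h

Centroid of excess rainfall: t_c = Σ P_i·t̄_i / ΣP_i = 1.0000 h (block centres at 0.5, 1.5 h).
Hydrograph peak occurs at t = 2 h, so basin lag t_L = 2 − 1.0000 = 1.00 h.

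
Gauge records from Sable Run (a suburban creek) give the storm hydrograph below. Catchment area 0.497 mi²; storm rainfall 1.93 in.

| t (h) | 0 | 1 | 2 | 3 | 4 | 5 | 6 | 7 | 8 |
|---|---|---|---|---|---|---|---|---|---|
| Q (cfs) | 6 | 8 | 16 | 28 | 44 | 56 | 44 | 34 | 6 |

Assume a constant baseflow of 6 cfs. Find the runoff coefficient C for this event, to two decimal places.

ΣQ_DR = 188.0 cfs; V = ΣQ_DR·Δt = 6.768 × 10^5 ft³.
Runoff depth d = V / A = 0.5862 in.
C = d / P = 0.5862 / 1.93 = 0.30.

C ≈ 0.30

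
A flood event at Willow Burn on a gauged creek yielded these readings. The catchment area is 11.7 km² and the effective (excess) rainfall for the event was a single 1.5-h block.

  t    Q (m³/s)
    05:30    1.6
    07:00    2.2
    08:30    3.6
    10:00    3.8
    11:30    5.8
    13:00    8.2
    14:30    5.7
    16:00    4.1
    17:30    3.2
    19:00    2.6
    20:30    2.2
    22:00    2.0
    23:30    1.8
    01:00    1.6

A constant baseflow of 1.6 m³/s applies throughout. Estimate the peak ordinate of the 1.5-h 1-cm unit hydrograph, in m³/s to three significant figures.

U_p ≈ 5.50 m³/s

Direct runoff: 0.0, 0.6, 2.0, 2.2, 4.2, 6.6, 4.1, 2.5, 1.6, 1.0, 0.6, 0.4, 0.2, 0.0 m³/s; ΣQ_DR = 26.00 m³/s, peak = 6.6 m³/s.
Runoff depth d = ΣQ_DR·Δt / A = 26.00 × 5400 / (11.7 km²) = 12.00 mm.
The 1-cm UH is the DRH scaled by (10 mm)/d, so U_p = 6.6 × 10/12.00 = 5.50 m³/s.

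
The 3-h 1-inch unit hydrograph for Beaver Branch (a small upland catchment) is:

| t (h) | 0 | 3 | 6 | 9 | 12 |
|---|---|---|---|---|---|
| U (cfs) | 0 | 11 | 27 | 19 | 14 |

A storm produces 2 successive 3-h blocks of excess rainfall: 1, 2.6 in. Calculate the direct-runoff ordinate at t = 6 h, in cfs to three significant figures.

By discrete convolution, Q_j = Σ (P_i / 1 in) · U_{j−i}.
At t = 6 h (j=2): Q = (1/1)·27 + (2.6/1)·11 = 55.6 cfs.

Q ≈ 55.6 cfs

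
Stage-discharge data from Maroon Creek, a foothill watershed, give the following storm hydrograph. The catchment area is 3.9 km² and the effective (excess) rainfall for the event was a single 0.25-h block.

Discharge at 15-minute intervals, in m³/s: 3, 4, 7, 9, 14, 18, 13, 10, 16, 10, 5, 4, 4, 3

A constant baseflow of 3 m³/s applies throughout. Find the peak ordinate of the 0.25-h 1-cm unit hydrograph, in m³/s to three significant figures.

U_p ≈ 8.33 m³/s

Direct runoff: 0.0, 1.0, 4.0, 6.0, 11.0, 15.0, 10.0, 7.0, 13.0, 7.0, 2.0, 1.0, 1.0, 0.0 m³/s; ΣQ_DR = 78.00 m³/s, peak = 15.0 m³/s.
Runoff depth d = ΣQ_DR·Δt / A = 78.00 × 900 / (3.9 km²) = 18.00 mm.
The 1-cm UH is the DRH scaled by (10 mm)/d, so U_p = 15.0 × 10/18.00 = 8.33 m³/s.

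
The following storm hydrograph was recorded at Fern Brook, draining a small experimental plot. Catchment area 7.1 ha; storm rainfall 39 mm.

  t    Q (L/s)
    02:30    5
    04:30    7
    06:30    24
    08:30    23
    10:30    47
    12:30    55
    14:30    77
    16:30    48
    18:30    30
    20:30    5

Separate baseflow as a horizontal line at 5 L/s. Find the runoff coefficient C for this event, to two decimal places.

C ≈ 0.70

ΣQ_DR = 271.0 L/s; V = ΣQ_DR·Δt = 1.951 × 10^6 L.
Runoff depth d = V / A = 27.48 mm.
C = d / P = 27.48 / 39 = 0.70.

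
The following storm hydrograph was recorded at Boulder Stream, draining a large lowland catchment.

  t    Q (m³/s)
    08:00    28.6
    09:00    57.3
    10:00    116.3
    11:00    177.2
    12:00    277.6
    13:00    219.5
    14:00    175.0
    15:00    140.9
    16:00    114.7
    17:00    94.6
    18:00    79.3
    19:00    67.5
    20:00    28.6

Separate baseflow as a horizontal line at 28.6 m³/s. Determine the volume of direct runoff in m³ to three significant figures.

V ≈ 4.34 × 10^6 m³

Direct-runoff ordinates (Q − Q_b): 0.0, 28.7, 87.7, 148.6, 249.0, 190.9, 146.4, 112.3, 86.1, 66.0, 50.7, 38.9, 0.0 m³/s.
ΣQ_DR = 1205 m³/s.
With Δt = 1 h = 3600 s, V = ΣQ_DR · Δt = 1205 × 3600 = 4.34 × 10^6 m³.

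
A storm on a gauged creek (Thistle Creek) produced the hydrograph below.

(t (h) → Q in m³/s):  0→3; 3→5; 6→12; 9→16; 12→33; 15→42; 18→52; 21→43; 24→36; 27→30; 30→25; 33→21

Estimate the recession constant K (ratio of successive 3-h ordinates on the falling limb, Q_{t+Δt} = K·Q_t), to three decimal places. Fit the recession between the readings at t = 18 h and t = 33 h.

K ≈ 0.834

Using the recession-limb readings at t = 18 h and t = 33 h: Q falls from 52 to 21 m³/s over 5 intervals.
K = (Q₂/Q₁)^(1/5) = (21/52)^(1/5) = 0.834.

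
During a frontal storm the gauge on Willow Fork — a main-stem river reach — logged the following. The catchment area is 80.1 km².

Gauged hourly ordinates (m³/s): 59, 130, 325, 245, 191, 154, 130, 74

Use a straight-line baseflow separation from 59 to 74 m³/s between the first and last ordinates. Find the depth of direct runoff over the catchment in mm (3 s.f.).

Direct runoff: 0.00, 68.86, 261.71, 179.57, 123.43, 84.29, 58.14, 0.00 m³/s; ΣQ_DR = 776.0 m³/s.
V = ΣQ_DR · Δt = 776.0 × 3600 s = 2.794 × 10^6 m³.
Over A = 80.1 km², depth = V / A = 34.9 mm.

d ≈ 34.9 mm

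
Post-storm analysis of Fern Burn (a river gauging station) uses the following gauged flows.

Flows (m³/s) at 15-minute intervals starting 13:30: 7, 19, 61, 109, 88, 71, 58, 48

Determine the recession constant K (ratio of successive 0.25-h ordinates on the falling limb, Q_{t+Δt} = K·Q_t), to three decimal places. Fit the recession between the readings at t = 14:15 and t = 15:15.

K ≈ 0.815

Using the recession-limb readings at t = 14:15 and t = 15:15: Q falls from 109 to 48 m³/s over 4 intervals.
K = (Q₂/Q₁)^(1/4) = (48/109)^(1/4) = 0.815.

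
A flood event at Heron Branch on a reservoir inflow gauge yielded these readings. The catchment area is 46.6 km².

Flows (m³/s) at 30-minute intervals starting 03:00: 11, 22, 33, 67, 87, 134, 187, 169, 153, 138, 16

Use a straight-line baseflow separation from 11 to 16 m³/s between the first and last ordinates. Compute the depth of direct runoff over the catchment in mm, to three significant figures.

d ≈ 33.5 mm

Direct runoff: 0.00, 10.50, 21.00, 54.50, 74.00, 120.50, 173.00, 154.50, 138.00, 122.50, 0.00 m³/s; ΣQ_DR = 868.5 m³/s.
V = ΣQ_DR · Δt = 868.5 × 1800 s = 1.563 × 10^6 m³.
Over A = 46.6 km², depth = V / A = 33.5 mm.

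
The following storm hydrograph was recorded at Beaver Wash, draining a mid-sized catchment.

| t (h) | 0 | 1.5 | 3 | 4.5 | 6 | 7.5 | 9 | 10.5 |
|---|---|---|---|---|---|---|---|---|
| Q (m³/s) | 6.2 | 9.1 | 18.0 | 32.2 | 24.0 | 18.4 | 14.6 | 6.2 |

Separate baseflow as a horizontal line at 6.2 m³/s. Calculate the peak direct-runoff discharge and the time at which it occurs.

Subtracting baseflow gives direct-runoff ordinates: 0.0, 2.9, 11.8, 26.0, 17.8, 12.2, 8.4, 0.0 m³/s.
The maximum is 26.0 m³/s, occurring at the reading for t = 4.5 h.

Q_p = 26.0 m³/s at t = 4.5 h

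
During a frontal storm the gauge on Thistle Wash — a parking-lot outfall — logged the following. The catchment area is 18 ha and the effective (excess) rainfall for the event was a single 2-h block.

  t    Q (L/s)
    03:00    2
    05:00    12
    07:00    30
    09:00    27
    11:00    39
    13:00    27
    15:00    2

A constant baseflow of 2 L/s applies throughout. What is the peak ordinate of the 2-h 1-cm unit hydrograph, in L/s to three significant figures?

U_p ≈ 74.0 L/s

Direct runoff: 0.0, 10.0, 28.0, 25.0, 37.0, 25.0, 0.0 L/s; ΣQ_DR = 125.0 L/s, peak = 37.0 L/s.
Runoff depth d = ΣQ_DR·Δt / A = 125.0 × 7200 / (18 ha) = 5.000 mm.
The 1-cm UH is the DRH scaled by (10 mm)/d, so U_p = 37.0 × 10/5.000 = 74.0 L/s.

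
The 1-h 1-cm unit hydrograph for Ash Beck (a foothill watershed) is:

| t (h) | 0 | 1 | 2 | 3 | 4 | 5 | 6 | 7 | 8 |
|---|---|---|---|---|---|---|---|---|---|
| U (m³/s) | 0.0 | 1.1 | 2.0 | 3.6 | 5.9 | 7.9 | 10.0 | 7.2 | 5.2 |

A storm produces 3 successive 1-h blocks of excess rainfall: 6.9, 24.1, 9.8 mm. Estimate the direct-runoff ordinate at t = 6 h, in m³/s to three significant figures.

By discrete convolution, Q_j = Σ (P_i / 10 mm) · U_{j−i}.
At t = 6 h (j=6): Q = (6.9/10)·10.0 + (24.1/10)·7.9 + (9.8/10)·5.9 = 31.7 m³/s.

Q ≈ 31.7 m³/s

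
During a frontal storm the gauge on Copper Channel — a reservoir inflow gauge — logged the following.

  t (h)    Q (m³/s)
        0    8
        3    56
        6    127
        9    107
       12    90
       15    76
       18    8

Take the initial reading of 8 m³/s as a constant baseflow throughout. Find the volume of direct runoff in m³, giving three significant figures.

V ≈ 4.49 × 10^6 m³

Direct-runoff ordinates (Q − Q_b): 0.0, 48.0, 119.0, 99.0, 82.0, 68.0, 0.0 m³/s.
ΣQ_DR = 416.0 m³/s.
With Δt = 3 h = 10800 s, V = ΣQ_DR · Δt = 416.0 × 10800 = 4.49 × 10^6 m³.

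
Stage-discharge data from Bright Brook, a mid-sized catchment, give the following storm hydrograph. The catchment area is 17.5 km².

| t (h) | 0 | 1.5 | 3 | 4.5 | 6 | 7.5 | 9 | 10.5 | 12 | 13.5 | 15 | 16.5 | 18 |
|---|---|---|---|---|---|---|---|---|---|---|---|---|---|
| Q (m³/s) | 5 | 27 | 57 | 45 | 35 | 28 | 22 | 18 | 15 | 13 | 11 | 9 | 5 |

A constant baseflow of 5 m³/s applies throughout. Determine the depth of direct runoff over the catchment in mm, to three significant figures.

Direct runoff: 0.0, 22.0, 52.0, 40.0, 30.0, 23.0, 17.0, 13.0, 10.0, 8.0, 6.0, 4.0, 0.0 m³/s; ΣQ_DR = 225.0 m³/s.
V = ΣQ_DR · Δt = 225.0 × 5400 s = 1.215 × 10^6 m³.
Over A = 17.5 km², depth = V / A = 69.4 mm.

d ≈ 69.4 mm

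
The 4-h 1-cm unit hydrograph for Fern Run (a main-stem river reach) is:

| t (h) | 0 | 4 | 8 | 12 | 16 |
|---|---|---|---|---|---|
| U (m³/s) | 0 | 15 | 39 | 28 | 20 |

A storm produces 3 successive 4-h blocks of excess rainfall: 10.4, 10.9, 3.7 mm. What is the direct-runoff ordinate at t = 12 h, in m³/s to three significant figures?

Q ≈ 77.2 m³/s

By discrete convolution, Q_j = Σ (P_i / 10 mm) · U_{j−i}.
At t = 12 h (j=3): Q = (10.4/10)·28 + (10.9/10)·39 + (3.7/10)·15 = 77.2 m³/s.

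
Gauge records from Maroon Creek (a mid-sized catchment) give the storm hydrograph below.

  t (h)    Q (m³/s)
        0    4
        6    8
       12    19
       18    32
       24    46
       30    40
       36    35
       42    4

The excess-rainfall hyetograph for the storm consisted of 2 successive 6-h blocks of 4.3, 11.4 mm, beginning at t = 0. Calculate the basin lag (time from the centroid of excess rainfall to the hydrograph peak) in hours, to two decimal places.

t_L ≈ 16.64 h

Centroid of excess rainfall: t_c = Σ P_i·t̄_i / ΣP_i = 7.3567 h (block centres at 3, 9 h).
Hydrograph peak occurs at t = 24 h, so basin lag t_L = 24 − 7.3567 = 16.64 h.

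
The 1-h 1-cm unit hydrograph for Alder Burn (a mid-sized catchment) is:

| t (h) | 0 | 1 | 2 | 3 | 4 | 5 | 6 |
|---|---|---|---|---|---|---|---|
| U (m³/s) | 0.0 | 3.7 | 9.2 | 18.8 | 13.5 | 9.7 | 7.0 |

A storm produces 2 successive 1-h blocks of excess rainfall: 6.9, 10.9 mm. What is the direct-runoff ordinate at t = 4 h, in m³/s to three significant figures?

Q ≈ 29.8 m³/s

By discrete convolution, Q_j = Σ (P_i / 10 mm) · U_{j−i}.
At t = 4 h (j=4): Q = (6.9/10)·13.5 + (10.9/10)·18.8 = 29.8 m³/s.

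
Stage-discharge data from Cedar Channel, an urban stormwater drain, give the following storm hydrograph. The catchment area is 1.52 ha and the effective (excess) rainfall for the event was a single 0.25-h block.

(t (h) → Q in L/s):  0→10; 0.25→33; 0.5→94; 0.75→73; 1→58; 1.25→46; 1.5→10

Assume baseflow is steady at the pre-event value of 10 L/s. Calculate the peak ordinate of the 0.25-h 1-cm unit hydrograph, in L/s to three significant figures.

U_p ≈ 55.9 L/s

Direct runoff: 0.0, 23.0, 84.0, 63.0, 48.0, 36.0, 0.0 L/s; ΣQ_DR = 254.0 L/s, peak = 84.0 L/s.
Runoff depth d = ΣQ_DR·Δt / A = 254.0 × 900 / (1.52 ha) = 15.04 mm.
The 1-cm UH is the DRH scaled by (10 mm)/d, so U_p = 84.0 × 10/15.04 = 55.9 L/s.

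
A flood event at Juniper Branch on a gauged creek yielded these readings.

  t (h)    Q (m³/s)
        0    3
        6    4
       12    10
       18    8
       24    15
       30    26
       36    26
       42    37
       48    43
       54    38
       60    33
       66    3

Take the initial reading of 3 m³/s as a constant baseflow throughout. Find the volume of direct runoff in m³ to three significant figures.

V ≈ 4.54 × 10^6 m³

Direct-runoff ordinates (Q − Q_b): 0.0, 1.0, 7.0, 5.0, 12.0, 23.0, 23.0, 34.0, 40.0, 35.0, 30.0, 0.0 m³/s.
ΣQ_DR = 210.0 m³/s.
With Δt = 6 h = 21600 s, V = ΣQ_DR · Δt = 210.0 × 21600 = 4.54 × 10^6 m³.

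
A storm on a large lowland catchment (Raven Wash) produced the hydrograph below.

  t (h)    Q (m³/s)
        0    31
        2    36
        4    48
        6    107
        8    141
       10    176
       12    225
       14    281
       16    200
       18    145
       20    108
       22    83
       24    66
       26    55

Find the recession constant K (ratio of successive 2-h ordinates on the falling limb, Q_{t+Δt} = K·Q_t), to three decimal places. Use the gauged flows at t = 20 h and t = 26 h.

K ≈ 0.799

Using the recession-limb readings at t = 20 h and t = 26 h: Q falls from 108 to 55 m³/s over 3 intervals.
K = (Q₂/Q₁)^(1/3) = (55/108)^(1/3) = 0.799.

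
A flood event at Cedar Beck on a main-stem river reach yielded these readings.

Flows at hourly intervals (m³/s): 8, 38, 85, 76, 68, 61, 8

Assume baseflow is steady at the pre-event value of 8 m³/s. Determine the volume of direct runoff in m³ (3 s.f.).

V ≈ 1.04 × 10^6 m³

Direct-runoff ordinates (Q − Q_b): 0.0, 30.0, 77.0, 68.0, 60.0, 53.0, 0.0 m³/s.
ΣQ_DR = 288.0 m³/s.
With Δt = 1 h = 3600 s, V = ΣQ_DR · Δt = 288.0 × 3600 = 1.04 × 10^6 m³.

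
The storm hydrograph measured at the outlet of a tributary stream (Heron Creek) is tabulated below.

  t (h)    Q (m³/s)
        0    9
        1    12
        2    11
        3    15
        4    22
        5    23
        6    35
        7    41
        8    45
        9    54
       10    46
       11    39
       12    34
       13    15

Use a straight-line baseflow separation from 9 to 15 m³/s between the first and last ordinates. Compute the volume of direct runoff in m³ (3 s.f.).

V ≈ 8.39 × 10^5 m³

Direct-runoff ordinates (Q − Q_b): 0.00, 2.54, 1.08, 4.62, 11.15, 11.69, 23.23, 28.77, 32.31, 40.85, 32.38, 24.92, 19.46, 0.00 m³/s.
ΣQ_DR = 233.0 m³/s.
With Δt = 1 h = 3600 s, V = ΣQ_DR · Δt = 233.0 × 3600 = 8.39 × 10^5 m³.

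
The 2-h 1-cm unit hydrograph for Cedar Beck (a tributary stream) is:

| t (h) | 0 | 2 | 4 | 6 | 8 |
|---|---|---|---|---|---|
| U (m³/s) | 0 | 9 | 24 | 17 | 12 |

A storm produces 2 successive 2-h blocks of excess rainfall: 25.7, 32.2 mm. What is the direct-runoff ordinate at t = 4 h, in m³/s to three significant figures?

Q ≈ 90.7 m³/s

By discrete convolution, Q_j = Σ (P_i / 10 mm) · U_{j−i}.
At t = 4 h (j=2): Q = (25.7/10)·24 + (32.2/10)·9 = 90.7 m³/s.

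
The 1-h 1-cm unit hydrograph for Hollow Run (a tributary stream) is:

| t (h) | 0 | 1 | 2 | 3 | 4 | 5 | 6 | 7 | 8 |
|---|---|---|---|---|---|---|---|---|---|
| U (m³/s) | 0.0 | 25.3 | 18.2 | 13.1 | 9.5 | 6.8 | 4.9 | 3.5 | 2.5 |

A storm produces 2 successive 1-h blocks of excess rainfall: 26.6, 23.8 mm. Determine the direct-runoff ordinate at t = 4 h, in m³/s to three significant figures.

Q ≈ 56.4 m³/s

By discrete convolution, Q_j = Σ (P_i / 10 mm) · U_{j−i}.
At t = 4 h (j=4): Q = (26.6/10)·9.5 + (23.8/10)·13.1 = 56.4 m³/s.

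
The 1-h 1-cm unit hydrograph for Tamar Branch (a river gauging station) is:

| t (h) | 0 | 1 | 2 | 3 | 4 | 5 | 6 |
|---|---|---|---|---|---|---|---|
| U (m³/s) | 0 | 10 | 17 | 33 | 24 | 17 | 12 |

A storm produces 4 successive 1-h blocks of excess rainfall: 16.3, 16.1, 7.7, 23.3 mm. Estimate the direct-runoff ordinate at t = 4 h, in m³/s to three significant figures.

By discrete convolution, Q_j = Σ (P_i / 10 mm) · U_{j−i}.
At t = 4 h (j=4): Q = (16.3/10)·24 + (16.1/10)·33 + (7.7/10)·17 + (23.3/10)·10 = 129 m³/s.

Q ≈ 129 m³/s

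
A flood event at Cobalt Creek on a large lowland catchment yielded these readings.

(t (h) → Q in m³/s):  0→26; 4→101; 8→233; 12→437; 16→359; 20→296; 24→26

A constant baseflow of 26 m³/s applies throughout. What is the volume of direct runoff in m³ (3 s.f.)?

Direct-runoff ordinates (Q − Q_b): 0.0, 75.0, 207.0, 411.0, 333.0, 270.0, 0.0 m³/s.
ΣQ_DR = 1296 m³/s.
With Δt = 4 h = 14400 s, V = ΣQ_DR · Δt = 1296 × 14400 = 1.87 × 10^7 m³.

V ≈ 1.87 × 10^7 m³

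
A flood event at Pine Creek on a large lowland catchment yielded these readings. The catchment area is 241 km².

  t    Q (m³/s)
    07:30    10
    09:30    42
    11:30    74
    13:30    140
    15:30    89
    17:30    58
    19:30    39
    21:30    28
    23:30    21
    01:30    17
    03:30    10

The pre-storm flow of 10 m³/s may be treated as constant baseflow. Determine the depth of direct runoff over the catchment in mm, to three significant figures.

Direct runoff: 0.0, 32.0, 64.0, 130.0, 79.0, 48.0, 29.0, 18.0, 11.0, 7.0, 0.0 m³/s; ΣQ_DR = 418.0 m³/s.
V = ΣQ_DR · Δt = 418.0 × 7200 s = 3.010 × 10^6 m³.
Over A = 241 km², depth = V / A = 12.5 mm.

d ≈ 12.5 mm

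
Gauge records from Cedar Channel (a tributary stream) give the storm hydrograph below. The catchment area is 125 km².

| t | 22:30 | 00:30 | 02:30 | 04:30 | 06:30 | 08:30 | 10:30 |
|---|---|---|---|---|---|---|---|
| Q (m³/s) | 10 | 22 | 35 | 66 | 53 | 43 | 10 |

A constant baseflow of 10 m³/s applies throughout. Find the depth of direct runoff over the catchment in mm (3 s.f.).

Direct runoff: 0.0, 12.0, 25.0, 56.0, 43.0, 33.0, 0.0 m³/s; ΣQ_DR = 169.0 m³/s.
V = ΣQ_DR · Δt = 169.0 × 7200 s = 1.217 × 10^6 m³.
Over A = 125 km², depth = V / A = 9.73 mm.

d ≈ 9.73 mm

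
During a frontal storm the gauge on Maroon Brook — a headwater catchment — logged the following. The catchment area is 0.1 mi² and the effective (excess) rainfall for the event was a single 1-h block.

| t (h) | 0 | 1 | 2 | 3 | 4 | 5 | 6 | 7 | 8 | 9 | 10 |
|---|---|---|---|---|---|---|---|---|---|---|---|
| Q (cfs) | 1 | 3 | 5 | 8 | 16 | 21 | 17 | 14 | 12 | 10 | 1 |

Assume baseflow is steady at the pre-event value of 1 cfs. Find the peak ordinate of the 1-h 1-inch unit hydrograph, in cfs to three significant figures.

Direct runoff: 0.0, 2.0, 4.0, 7.0, 15.0, 20.0, 16.0, 13.0, 11.0, 9.0, 0.0 cfs; ΣQ_DR = 97.00 cfs, peak = 20.0 cfs.
Runoff depth d = ΣQ_DR·Δt / A = 97.00 × 3600 / (0.1 mi²) = 1.503 in.
The 1-inch UH is the DRH scaled by (1 in)/d, so U_p = 20.0 × 1/1.503 = 13.3 cfs.

U_p ≈ 13.3 cfs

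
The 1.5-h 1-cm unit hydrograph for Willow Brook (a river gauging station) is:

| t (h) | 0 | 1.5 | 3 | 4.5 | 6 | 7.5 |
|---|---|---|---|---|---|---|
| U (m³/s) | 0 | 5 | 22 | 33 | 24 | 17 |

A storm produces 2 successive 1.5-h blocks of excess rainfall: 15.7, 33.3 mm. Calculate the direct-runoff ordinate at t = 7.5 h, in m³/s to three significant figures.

Q ≈ 107 m³/s

By discrete convolution, Q_j = Σ (P_i / 10 mm) · U_{j−i}.
At t = 7.5 h (j=5): Q = (15.7/10)·17 + (33.3/10)·24 = 107 m³/s.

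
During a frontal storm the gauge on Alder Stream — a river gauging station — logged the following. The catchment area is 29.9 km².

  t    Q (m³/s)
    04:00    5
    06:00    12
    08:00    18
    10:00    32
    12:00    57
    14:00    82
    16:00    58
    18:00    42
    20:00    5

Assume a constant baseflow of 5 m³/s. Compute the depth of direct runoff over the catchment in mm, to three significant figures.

d ≈ 64.1 mm

Direct runoff: 0.0, 7.0, 13.0, 27.0, 52.0, 77.0, 53.0, 37.0, 0.0 m³/s; ΣQ_DR = 266.0 m³/s.
V = ΣQ_DR · Δt = 266.0 × 7200 s = 1.915 × 10^6 m³.
Over A = 29.9 km², depth = V / A = 64.1 mm.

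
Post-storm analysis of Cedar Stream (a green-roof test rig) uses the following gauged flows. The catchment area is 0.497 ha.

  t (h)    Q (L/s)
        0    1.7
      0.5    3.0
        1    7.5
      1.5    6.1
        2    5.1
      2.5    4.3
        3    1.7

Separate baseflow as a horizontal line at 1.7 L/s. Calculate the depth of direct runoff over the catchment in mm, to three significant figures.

d ≈ 6.34 mm

Direct runoff: 0.0, 1.3, 5.8, 4.4, 3.4, 2.6, 0.0 L/s; ΣQ_DR = 17.50 L/s.
V = ΣQ_DR · Δt = 17.50 × 1800 s = 31500 L.
Over A = 0.497 ha, depth = V / A = 6.34 mm.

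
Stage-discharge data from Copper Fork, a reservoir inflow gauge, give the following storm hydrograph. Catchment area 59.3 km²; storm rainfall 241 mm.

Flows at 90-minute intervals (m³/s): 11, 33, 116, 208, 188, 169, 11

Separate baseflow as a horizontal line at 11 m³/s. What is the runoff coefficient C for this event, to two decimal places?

ΣQ_DR = 659.0 m³/s; V = ΣQ_DR·Δt = 3.559 × 10^6 m³.
Runoff depth d = V / A = 60.01 mm.
C = d / P = 60.01 / 241 = 0.25.

C ≈ 0.25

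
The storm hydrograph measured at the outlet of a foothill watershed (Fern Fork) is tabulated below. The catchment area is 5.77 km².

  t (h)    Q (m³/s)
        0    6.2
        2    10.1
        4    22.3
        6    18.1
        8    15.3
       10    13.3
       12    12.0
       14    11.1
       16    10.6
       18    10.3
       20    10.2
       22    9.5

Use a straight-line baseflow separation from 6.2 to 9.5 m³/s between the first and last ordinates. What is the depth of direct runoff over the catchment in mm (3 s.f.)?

d ≈ 68.4 mm

Direct runoff: 0.00, 3.60, 15.50, 11.00, 7.90, 5.60, 4.00, 2.80, 2.00, 1.40, 1.00, 0.00 m³/s; ΣQ_DR = 54.80 m³/s.
V = ΣQ_DR · Δt = 54.80 × 7200 s = 3.946 × 10^5 m³.
Over A = 5.77 km², depth = V / A = 68.4 mm.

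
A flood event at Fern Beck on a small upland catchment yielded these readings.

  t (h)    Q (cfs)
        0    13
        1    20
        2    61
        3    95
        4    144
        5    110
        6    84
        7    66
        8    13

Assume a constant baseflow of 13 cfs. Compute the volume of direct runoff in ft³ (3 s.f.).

Direct-runoff ordinates (Q − Q_b): 0.0, 7.0, 48.0, 82.0, 131.0, 97.0, 71.0, 53.0, 0.0 cfs.
ΣQ_DR = 489.0 cfs.
With Δt = 1 h = 3600 s, V = ΣQ_DR · Δt = 489.0 × 3600 = 1.76 × 10^6 ft³.

V ≈ 1.76 × 10^6 ft³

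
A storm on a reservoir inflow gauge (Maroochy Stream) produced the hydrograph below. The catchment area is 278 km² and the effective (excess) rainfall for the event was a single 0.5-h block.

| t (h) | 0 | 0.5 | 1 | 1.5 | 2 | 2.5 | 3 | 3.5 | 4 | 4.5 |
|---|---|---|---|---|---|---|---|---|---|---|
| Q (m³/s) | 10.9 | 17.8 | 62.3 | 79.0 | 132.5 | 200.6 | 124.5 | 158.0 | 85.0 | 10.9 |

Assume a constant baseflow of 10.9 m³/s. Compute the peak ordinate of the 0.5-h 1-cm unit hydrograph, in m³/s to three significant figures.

U_p ≈ 379 m³/s

Direct runoff: 0.0, 6.9, 51.4, 68.1, 121.6, 189.7, 113.6, 147.1, 74.1, 0.0 m³/s; ΣQ_DR = 772.5 m³/s, peak = 189.7 m³/s.
Runoff depth d = ΣQ_DR·Δt / A = 772.5 × 1800 / (278 km²) = 5.002 mm.
The 1-cm UH is the DRH scaled by (10 mm)/d, so U_p = 189.7 × 10/5.002 = 379 m³/s.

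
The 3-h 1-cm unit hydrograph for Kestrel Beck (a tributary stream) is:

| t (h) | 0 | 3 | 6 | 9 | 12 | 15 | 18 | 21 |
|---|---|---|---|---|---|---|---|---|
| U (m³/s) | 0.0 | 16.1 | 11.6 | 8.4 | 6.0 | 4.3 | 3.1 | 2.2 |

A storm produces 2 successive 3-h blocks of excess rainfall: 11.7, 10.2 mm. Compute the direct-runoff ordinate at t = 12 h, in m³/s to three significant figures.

By discrete convolution, Q_j = Σ (P_i / 10 mm) · U_{j−i}.
At t = 12 h (j=4): Q = (11.7/10)·6.0 + (10.2/10)·8.4 = 15.6 m³/s.

Q ≈ 15.6 m³/s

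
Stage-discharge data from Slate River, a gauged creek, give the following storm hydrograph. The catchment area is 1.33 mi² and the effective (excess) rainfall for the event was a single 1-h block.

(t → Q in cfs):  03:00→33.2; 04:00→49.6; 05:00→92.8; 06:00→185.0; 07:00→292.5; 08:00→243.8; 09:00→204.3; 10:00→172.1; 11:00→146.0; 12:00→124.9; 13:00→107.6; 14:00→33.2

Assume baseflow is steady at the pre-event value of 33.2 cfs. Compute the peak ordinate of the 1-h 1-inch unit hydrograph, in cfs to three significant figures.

Direct runoff: 0.0, 16.4, 59.6, 151.8, 259.3, 210.6, 171.1, 138.9, 112.8, 91.7, 74.4, 0.0 cfs; ΣQ_DR = 1287 cfs, peak = 259.3 cfs.
Runoff depth d = ΣQ_DR·Δt / A = 1287 × 3600 / (1.33 mi²) = 1.499 in.
The 1-inch UH is the DRH scaled by (1 in)/d, so U_p = 259.3 × 1/1.499 = 173 cfs.

U_p ≈ 173 cfs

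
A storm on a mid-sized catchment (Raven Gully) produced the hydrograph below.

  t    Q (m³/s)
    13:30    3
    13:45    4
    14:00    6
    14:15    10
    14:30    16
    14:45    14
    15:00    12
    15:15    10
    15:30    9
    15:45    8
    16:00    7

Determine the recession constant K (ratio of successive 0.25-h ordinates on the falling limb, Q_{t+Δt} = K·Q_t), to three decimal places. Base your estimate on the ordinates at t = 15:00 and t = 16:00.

K ≈ 0.874

Using the recession-limb readings at t = 15:00 and t = 16:00: Q falls from 12 to 7 m³/s over 4 intervals.
K = (Q₂/Q₁)^(1/4) = (7/12)^(1/4) = 0.874.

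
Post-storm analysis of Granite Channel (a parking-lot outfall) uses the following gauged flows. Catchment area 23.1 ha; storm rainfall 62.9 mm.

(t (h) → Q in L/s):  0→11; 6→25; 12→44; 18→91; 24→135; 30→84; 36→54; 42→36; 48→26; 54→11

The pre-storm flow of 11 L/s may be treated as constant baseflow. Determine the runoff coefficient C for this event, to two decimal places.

C ≈ 0.61

ΣQ_DR = 407.0 L/s; V = ΣQ_DR·Δt = 8.791 × 10^6 L.
Runoff depth d = V / A = 38.06 mm.
C = d / P = 38.06 / 62.9 = 0.61.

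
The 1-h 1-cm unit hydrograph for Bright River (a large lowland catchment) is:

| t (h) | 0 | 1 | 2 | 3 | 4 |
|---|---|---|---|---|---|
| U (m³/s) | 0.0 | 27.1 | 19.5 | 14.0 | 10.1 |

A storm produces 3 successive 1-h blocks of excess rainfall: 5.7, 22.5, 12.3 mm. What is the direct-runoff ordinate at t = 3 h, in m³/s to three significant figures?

Q ≈ 85.2 m³/s

By discrete convolution, Q_j = Σ (P_i / 10 mm) · U_{j−i}.
At t = 3 h (j=3): Q = (5.7/10)·14.0 + (22.5/10)·19.5 + (12.3/10)·27.1 = 85.2 m³/s.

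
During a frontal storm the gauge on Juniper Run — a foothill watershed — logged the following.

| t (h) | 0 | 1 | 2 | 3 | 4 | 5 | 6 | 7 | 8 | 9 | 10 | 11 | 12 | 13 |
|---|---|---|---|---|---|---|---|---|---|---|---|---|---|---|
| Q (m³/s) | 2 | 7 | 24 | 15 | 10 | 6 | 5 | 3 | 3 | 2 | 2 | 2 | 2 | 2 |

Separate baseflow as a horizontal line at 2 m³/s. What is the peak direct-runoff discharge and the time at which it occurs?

Q_p = 22.0 m³/s at t = 2 h

Subtracting baseflow gives direct-runoff ordinates: 0.0, 5.0, 22.0, 13.0, 8.0, 4.0, 3.0, 1.0, 1.0, 0.0, 0.0, 0.0, 0.0, 0.0 m³/s.
The maximum is 22.0 m³/s, occurring at the reading for t = 2 h.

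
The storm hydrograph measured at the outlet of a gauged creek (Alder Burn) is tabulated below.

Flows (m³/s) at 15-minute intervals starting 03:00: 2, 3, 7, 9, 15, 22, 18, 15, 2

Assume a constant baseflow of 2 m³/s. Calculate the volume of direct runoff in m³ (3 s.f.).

Direct-runoff ordinates (Q − Q_b): 0.0, 1.0, 5.0, 7.0, 13.0, 20.0, 16.0, 13.0, 0.0 m³/s.
ΣQ_DR = 75.00 m³/s.
With Δt = 0.25 h = 900 s, V = ΣQ_DR · Δt = 75.00 × 900 = 67500 m³.

V ≈ 67500 m³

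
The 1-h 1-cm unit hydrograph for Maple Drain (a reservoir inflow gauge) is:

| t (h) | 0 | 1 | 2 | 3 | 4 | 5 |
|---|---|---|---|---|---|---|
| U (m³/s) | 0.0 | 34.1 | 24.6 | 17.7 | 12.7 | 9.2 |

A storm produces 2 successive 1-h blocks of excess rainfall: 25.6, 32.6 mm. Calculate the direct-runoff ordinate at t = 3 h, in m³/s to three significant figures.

By discrete convolution, Q_j = Σ (P_i / 10 mm) · U_{j−i}.
At t = 3 h (j=3): Q = (25.6/10)·17.7 + (32.6/10)·24.6 = 126 m³/s.

Q ≈ 126 m³/s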